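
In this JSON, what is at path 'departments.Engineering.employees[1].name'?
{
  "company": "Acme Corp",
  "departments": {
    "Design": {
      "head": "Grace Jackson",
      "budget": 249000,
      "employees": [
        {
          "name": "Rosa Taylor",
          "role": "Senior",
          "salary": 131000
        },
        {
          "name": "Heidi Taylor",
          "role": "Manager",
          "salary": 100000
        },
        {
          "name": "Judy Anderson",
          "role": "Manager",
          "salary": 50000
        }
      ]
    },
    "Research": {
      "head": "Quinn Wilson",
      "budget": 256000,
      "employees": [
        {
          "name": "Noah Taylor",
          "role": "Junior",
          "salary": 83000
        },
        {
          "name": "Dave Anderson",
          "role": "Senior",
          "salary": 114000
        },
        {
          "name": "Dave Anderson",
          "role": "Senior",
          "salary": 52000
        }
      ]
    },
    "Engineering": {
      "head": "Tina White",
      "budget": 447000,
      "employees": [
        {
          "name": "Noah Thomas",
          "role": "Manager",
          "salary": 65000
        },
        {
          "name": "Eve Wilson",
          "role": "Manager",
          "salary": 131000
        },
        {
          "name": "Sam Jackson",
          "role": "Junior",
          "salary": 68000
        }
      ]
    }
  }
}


Path: departments.Engineering.employees[1].name

Navigate:
  -> departments
  -> Engineering
  -> employees[1].name = 'Eve Wilson'

Eve Wilson


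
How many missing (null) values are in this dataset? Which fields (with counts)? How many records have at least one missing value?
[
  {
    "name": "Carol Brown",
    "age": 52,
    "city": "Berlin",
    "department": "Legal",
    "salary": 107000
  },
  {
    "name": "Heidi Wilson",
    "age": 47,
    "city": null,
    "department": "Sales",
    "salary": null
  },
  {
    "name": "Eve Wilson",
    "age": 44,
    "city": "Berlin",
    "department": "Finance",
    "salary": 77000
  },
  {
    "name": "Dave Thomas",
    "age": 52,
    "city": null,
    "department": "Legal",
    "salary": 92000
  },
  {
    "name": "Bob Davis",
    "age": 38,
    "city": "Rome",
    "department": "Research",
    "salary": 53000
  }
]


Checking for missing (null) values in 5 records:

  Carol Brown: complete
  Heidi Wilson: city, salary
  Eve Wilson: complete
  Dave Thomas: city
  Bob Davis: complete

Per field:
  name: 0 missing
  age: 0 missing
  city: 2 missing
  department: 0 missing
  salary: 1 missing

Total missing values: 3
Records with any missing: 2

3 missing values (city: 2, salary: 1); 2 incomplete records


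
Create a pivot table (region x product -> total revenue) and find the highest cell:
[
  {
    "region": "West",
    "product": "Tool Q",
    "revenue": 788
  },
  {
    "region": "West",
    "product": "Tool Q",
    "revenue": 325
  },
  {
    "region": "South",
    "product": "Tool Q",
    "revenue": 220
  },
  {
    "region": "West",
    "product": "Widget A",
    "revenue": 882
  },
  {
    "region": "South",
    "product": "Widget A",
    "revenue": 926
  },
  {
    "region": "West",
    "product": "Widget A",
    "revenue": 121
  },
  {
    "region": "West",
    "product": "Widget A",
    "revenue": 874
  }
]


Pivot: region (rows) x product (columns) -> total revenue

     Tool Q        Widget A    
South          220           926  
West          1113          1877  

Highest: West / Widget A = $1877

West / Widget A = $1877


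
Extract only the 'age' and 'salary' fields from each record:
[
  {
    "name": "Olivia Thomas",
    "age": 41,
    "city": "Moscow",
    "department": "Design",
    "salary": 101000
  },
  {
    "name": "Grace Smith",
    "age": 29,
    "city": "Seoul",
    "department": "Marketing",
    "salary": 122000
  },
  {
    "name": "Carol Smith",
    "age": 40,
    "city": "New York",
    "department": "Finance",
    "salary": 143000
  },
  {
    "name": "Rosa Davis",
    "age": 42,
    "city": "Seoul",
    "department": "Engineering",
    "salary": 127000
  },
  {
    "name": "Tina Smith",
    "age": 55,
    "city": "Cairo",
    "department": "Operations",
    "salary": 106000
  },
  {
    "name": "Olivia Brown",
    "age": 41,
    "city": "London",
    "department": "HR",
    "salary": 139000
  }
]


Original: 6 records with fields: name, age, city, department, salary
Keep: ['age', 'salary']
Drop: ['name', 'city', 'department']
Result: 6 records, 2 fields each

[
  {
    "age": 41,
    "salary": 101000
  },
  {
    "age": 29,
    "salary": 122000
  },
  {
    "age": 40,
    "salary": 143000
  },
  {
    "age": 42,
    "salary": 127000
  },
  {
    "age": 55,
    "salary": 106000
  },
  {
    "age": 41,
    "salary": 139000
  }
]


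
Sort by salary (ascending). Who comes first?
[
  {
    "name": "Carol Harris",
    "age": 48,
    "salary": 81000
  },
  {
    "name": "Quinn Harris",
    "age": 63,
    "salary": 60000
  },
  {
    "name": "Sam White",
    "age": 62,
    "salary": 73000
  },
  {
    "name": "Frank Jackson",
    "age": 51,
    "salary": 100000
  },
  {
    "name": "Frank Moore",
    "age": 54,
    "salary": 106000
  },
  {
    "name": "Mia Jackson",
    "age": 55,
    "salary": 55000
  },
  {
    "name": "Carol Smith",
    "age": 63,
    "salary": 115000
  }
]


Sort by: salary (ascending)

Sorted order:
  1. Mia Jackson (salary = 55000)
  2. Quinn Harris (salary = 60000)
  3. Sam White (salary = 73000)
  4. Carol Harris (salary = 81000)
  5. Frank Jackson (salary = 100000)
  6. Frank Moore (salary = 106000)
  7. Carol Smith (salary = 115000)

First: Mia Jackson

Mia Jackson


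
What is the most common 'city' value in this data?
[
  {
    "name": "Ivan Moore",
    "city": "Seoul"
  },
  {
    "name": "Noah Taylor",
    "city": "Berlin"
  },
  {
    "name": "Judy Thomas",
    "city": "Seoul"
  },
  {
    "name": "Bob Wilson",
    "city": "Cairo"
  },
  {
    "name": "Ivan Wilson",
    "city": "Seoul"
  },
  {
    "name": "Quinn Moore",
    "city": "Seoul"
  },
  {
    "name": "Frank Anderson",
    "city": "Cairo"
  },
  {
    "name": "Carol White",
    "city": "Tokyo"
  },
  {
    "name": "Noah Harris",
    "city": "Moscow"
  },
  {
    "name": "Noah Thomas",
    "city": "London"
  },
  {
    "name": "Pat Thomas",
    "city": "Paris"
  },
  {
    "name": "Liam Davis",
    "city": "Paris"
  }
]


Counting 'city' values across 12 records:

  Seoul: 4 ####
  Cairo: 2 ##
  Paris: 2 ##
  Berlin: 1 #
  Tokyo: 1 #
  Moscow: 1 #
  London: 1 #

Most common: Seoul (4 times)

Seoul (4 times)


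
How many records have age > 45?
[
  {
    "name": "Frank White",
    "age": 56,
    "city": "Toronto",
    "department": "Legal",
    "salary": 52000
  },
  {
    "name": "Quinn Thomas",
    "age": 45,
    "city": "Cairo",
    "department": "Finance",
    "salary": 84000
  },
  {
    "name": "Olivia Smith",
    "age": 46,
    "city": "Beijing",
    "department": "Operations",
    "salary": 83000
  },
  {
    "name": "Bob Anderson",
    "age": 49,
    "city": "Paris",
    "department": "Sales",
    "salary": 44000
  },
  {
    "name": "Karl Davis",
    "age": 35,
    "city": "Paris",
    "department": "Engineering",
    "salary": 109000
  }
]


Data: 5 records
Condition: age > 45

Checking each record:
  Frank White: 56 MATCH
  Quinn Thomas: 45
  Olivia Smith: 46 MATCH
  Bob Anderson: 49 MATCH
  Karl Davis: 35

Count: 3

3


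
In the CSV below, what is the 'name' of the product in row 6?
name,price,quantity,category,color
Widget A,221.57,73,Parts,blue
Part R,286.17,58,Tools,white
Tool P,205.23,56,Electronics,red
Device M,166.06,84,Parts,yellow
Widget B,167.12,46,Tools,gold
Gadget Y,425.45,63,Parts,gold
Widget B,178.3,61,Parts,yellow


Query: Row 6 ('Gadget Y'), column 'name'
Value: Gadget Y

Gadget Y


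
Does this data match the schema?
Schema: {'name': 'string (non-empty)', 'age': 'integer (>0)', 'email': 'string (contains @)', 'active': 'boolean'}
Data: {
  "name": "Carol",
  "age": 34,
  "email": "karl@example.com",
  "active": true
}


Validating each field against schema:
  name: OK (non-empty string)
  age: OK (positive integer)
  email: OK (string with @)
  active: OK (boolean)

Result: VALID

VALID


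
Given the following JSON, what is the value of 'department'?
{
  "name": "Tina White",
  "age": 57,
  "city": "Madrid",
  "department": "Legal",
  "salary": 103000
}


Looking up field 'department'
Value: Legal

Legal


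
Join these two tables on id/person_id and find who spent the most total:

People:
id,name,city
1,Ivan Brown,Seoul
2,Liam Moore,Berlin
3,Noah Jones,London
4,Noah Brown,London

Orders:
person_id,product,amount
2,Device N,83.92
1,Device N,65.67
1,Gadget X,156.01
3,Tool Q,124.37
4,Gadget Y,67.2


Join on: people.id = orders.person_id

Joined rows:
  Liam Moore (Berlin) bought Device N for $83.92
  Ivan Brown (Seoul) bought Device N for $65.67
  Ivan Brown (Seoul) bought Gadget X for $156.01
  Noah Jones (London) bought Tool Q for $124.37
  Noah Brown (London) bought Gadget Y for $67.2

Total per person:
  Ivan Brown: $221.68
  Noah Jones: $124.37
  Liam Moore: $83.92
  Noah Brown: $67.20

Top spender: Ivan Brown ($221.68)

Ivan Brown ($221.68)


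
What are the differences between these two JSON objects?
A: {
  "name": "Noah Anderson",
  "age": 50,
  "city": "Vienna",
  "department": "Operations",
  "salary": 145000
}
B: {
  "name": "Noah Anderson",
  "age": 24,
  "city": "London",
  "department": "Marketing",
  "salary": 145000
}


Comparing each field (in key order):
  name: same
  age: DIFFERENT
  city: DIFFERENT
  department: DIFFERENT
  salary: same
Differences:
  age: 50 -> 24
  city: Vienna -> London
  department: Operations -> Marketing

3 field(s) changed

3 changes: age, city, department


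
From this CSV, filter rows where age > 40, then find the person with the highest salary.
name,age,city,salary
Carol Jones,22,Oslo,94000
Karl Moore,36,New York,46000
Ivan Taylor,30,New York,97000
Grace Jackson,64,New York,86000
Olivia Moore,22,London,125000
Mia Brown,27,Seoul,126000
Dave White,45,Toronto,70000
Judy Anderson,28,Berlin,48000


Filter: age > 40
Sort by: salary (descending)

Filtered records (2):
  Grace Jackson, age 64, salary $86000
  Dave White, age 45, salary $70000

Highest salary: Grace Jackson ($86000)

Grace Jackson


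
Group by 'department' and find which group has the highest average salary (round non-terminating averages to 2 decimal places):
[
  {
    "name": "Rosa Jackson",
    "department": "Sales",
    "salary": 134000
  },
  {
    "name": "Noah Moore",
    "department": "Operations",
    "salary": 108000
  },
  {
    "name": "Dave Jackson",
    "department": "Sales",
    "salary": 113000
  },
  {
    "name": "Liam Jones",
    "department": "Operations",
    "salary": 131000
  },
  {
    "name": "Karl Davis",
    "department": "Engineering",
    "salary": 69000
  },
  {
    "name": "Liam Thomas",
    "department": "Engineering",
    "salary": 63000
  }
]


Group by: department

Groups:
  Engineering: 2 people, avg salary = 132000/2 = $66000
  Operations: 2 people, avg salary = 239000/2 = $119500
  Sales: 2 people, avg salary = 247000/2 = $123500

Highest average salary: Sales ($123500)

Sales ($123500)


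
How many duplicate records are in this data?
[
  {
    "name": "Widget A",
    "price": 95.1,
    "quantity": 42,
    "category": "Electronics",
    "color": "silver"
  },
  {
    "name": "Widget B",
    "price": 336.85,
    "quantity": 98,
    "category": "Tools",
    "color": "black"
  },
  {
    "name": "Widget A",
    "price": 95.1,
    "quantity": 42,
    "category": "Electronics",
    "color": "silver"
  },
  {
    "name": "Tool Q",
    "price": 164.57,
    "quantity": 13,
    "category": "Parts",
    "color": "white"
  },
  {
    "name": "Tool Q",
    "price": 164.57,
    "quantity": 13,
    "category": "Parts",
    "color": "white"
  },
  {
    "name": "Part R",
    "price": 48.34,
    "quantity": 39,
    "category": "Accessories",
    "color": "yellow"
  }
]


Checking 6 records for duplicates:

  Row 1: Widget A ($95.1, qty 42)
  Row 2: Widget B ($336.85, qty 98)
  Row 3: Widget A ($95.1, qty 42) <-- DUPLICATE
  Row 4: Tool Q ($164.57, qty 13)
  Row 5: Tool Q ($164.57, qty 13) <-- DUPLICATE
  Row 6: Part R ($48.34, qty 39)

Duplicates found: 2
Unique records: 4

2 duplicates, 4 unique


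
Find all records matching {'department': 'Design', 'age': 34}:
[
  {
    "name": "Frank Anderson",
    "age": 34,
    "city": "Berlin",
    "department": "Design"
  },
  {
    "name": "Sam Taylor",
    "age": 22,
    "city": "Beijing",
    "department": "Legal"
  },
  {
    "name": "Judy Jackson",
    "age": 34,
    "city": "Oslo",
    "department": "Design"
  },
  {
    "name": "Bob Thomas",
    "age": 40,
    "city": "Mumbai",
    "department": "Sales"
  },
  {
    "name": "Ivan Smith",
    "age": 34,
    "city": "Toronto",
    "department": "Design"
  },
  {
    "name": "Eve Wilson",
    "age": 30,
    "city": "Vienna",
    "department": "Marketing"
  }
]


Search criteria: {'department': 'Design', 'age': 34}

Checking 6 records:
  Frank Anderson: {department: Design, age: 34} <-- MATCH
  Sam Taylor: {department: Legal, age: 22}
  Judy Jackson: {department: Design, age: 34} <-- MATCH
  Bob Thomas: {department: Sales, age: 40}
  Ivan Smith: {department: Design, age: 34} <-- MATCH
  Eve Wilson: {department: Marketing, age: 30}

Matches: ["Frank Anderson", "Judy Jackson", "Ivan Smith"]

["Frank Anderson", "Judy Jackson", "Ivan Smith"]


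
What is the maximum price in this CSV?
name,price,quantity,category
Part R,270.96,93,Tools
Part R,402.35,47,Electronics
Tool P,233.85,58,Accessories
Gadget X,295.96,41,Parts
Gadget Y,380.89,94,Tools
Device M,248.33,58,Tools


Computing maximum price:
Values: [270.96, 402.35, 233.85, 295.96, 380.89, 248.33]
Max = 402.35

402.35


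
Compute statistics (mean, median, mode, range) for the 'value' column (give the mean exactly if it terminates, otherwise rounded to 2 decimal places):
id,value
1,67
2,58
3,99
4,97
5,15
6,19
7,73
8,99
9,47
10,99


Data: [67, 58, 99, 97, 15, 19, 73, 99, 47, 99]
Count: 10
Sum: 673
Mean: 673/10 = 67.3
Sorted: [15, 19, 47, 58, 67, 73, 97, 99, 99, 99]
Median: 70.0
Mode: 99 (3 times)
Range: 99 - 15 = 84
Min: 15, Max: 99

mean=67.3, median=70.0, mode=99, range=84


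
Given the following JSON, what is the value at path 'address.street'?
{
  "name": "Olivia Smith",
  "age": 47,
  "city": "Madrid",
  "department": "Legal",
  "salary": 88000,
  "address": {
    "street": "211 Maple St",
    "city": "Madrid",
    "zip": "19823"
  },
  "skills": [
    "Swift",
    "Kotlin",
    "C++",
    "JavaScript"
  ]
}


Query: address.street
Path: address -> street
Value: 211 Maple St

211 Maple St


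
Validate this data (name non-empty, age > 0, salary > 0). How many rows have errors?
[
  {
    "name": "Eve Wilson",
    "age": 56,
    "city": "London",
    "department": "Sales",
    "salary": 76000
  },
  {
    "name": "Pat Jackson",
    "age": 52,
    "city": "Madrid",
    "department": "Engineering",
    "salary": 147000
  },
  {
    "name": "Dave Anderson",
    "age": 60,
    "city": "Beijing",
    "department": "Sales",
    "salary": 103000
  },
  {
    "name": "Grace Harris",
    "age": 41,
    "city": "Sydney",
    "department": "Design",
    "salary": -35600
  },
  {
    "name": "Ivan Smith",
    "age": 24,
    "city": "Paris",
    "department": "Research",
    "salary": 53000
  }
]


Validating 5 records:
Rules: name non-empty, age > 0, salary > 0

  Row 1 (Eve Wilson): OK
  Row 2 (Pat Jackson): OK
  Row 3 (Dave Anderson): OK
  Row 4 (Grace Harris): negative salary: -35600
  Row 5 (Ivan Smith): OK

Total errors: 1

1 errors


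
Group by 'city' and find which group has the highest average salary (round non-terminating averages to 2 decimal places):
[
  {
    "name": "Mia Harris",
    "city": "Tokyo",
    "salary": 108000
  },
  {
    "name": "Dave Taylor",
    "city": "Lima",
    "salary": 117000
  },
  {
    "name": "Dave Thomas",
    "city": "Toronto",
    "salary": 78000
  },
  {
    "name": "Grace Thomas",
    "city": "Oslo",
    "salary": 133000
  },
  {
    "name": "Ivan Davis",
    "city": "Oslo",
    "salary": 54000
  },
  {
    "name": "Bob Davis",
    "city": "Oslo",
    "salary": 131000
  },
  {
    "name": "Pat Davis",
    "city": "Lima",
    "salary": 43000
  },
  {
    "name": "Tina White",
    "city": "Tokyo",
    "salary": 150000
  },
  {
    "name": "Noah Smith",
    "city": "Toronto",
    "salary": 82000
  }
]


Group by: city

Groups:
  Lima: 2 people, avg salary = 160000/2 = $80000
  Oslo: 3 people, avg salary = 318000/3 = $106000
  Tokyo: 2 people, avg salary = 258000/2 = $129000
  Toronto: 2 people, avg salary = 160000/2 = $80000

Highest average salary: Tokyo ($129000)

Tokyo ($129000)


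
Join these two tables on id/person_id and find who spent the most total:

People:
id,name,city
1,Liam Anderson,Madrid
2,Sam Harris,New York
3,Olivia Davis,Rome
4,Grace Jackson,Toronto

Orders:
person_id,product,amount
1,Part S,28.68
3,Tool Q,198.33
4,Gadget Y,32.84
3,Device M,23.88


Join on: people.id = orders.person_id

Joined rows:
  Liam Anderson (Madrid) bought Part S for $28.68
  Olivia Davis (Rome) bought Tool Q for $198.33
  Grace Jackson (Toronto) bought Gadget Y for $32.84
  Olivia Davis (Rome) bought Device M for $23.88

Total per person:
  Olivia Davis: $222.21
  Grace Jackson: $32.84
  Liam Anderson: $28.68

Top spender: Olivia Davis ($222.21)

Olivia Davis ($222.21)


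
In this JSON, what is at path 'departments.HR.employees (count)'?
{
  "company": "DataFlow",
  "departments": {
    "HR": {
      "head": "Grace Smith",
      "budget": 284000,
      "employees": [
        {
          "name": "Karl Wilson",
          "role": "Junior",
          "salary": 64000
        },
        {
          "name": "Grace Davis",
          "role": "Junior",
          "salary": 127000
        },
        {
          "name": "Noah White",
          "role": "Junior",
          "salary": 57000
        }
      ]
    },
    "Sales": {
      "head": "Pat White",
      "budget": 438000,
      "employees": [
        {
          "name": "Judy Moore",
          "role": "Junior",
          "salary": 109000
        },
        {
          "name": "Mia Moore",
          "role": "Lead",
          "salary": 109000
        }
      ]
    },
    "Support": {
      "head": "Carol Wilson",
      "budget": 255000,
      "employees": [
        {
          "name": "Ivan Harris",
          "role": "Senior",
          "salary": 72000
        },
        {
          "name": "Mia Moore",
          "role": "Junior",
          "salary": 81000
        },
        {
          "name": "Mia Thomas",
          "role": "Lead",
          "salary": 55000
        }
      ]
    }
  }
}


Path: departments.HR.employees (count)

Navigate:
  -> departments
  -> HR
  -> employees (array, length 3)

3


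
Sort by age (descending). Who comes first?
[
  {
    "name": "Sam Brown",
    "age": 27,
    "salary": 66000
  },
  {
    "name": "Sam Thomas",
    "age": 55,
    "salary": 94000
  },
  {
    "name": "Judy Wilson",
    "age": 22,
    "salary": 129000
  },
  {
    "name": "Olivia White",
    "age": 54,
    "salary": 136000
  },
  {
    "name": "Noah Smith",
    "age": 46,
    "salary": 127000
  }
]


Sort by: age (descending)

Sorted order:
  1. Sam Thomas (age = 55)
  2. Olivia White (age = 54)
  3. Noah Smith (age = 46)
  4. Sam Brown (age = 27)
  5. Judy Wilson (age = 22)

First: Sam Thomas

Sam Thomas


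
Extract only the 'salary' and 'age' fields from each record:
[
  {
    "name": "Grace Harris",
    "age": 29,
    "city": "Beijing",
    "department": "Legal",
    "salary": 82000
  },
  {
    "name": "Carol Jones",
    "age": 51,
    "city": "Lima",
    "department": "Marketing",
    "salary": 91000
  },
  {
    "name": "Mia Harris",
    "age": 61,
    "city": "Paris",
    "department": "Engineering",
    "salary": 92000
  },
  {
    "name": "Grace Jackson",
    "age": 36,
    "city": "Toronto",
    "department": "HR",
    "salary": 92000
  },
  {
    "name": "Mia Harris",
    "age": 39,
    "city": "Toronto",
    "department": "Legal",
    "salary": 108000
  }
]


Original: 5 records with fields: name, age, city, department, salary
Keep: ['salary', 'age']
Drop: ['name', 'city', 'department']
Result: 5 records, 2 fields each

[
  {
    "salary": 82000,
    "age": 29
  },
  {
    "salary": 91000,
    "age": 51
  },
  {
    "salary": 92000,
    "age": 61
  },
  {
    "salary": 92000,
    "age": 36
  },
  {
    "salary": 108000,
    "age": 39
  }
]


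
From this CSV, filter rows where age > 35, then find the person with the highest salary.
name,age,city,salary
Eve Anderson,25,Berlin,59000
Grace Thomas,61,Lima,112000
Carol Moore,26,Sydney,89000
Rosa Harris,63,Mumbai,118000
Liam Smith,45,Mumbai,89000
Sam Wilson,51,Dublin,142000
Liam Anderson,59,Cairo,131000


Filter: age > 35
Sort by: salary (descending)

Filtered records (5):
  Sam Wilson, age 51, salary $142000
  Liam Anderson, age 59, salary $131000
  Rosa Harris, age 63, salary $118000
  Grace Thomas, age 61, salary $112000
  Liam Smith, age 45, salary $89000

Highest salary: Sam Wilson ($142000)

Sam Wilson


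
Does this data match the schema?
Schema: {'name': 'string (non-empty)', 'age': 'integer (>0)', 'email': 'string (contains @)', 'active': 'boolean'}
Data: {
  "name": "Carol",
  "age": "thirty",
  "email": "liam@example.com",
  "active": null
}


Validating each field against schema:
  name: OK (non-empty string)
  age: FAIL ("thirty" is not an integer)
  email: OK (string with @)
  active: FAIL (null is not a boolean)

Result: INVALID (2 errors: age, active)

INVALID (2 errors: age, active)


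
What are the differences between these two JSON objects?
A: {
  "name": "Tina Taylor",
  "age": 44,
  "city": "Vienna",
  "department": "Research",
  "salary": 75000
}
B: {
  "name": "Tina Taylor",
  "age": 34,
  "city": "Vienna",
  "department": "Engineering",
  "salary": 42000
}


Comparing each field (in key order):
  name: same
  age: DIFFERENT
  city: same
  department: DIFFERENT
  salary: DIFFERENT
Differences:
  age: 44 -> 34
  department: Research -> Engineering
  salary: 75000 -> 42000

3 field(s) changed

3 changes: age, department, salary


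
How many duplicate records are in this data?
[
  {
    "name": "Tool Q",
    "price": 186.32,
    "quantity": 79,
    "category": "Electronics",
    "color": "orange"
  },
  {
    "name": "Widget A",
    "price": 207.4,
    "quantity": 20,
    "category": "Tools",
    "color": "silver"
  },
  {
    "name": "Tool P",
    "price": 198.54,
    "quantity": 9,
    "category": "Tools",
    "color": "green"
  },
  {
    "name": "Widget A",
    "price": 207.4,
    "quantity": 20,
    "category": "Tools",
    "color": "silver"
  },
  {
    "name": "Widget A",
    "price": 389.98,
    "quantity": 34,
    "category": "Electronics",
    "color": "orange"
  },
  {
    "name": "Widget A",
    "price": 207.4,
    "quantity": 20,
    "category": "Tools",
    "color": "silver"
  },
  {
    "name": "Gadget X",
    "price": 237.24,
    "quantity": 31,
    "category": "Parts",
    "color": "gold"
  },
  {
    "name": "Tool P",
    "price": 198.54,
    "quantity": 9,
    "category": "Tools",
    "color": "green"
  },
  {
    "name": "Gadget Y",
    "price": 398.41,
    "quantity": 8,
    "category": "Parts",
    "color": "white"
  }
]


Checking 9 records for duplicates:

  Row 1: Tool Q ($186.32, qty 79)
  Row 2: Widget A ($207.4, qty 20)
  Row 3: Tool P ($198.54, qty 9)
  Row 4: Widget A ($207.4, qty 20) <-- DUPLICATE
  Row 5: Widget A ($389.98, qty 34)
  Row 6: Widget A ($207.4, qty 20) <-- DUPLICATE
  Row 7: Gadget X ($237.24, qty 31)
  Row 8: Tool P ($198.54, qty 9) <-- DUPLICATE
  Row 9: Gadget Y ($398.41, qty 8)

Duplicates found: 3
Unique records: 6

3 duplicates, 6 unique


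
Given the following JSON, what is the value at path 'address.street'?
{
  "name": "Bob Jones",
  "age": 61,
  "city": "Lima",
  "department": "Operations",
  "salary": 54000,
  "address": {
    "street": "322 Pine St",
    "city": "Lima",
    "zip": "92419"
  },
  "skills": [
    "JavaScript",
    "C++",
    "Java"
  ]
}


Query: address.street
Path: address -> street
Value: 322 Pine St

322 Pine St


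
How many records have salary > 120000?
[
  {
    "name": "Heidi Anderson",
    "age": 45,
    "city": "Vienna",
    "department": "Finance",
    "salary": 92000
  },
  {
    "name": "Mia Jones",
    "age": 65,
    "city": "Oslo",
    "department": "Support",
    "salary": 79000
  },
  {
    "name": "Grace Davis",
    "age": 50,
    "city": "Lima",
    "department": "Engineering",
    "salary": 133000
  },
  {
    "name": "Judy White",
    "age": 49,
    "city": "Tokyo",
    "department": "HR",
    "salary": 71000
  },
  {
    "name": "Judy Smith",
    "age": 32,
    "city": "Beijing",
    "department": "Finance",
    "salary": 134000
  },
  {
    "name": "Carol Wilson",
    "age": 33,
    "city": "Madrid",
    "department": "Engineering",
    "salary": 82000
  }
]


Data: 6 records
Condition: salary > 120000

Checking each record:
  Heidi Anderson: 92000
  Mia Jones: 79000
  Grace Davis: 133000 MATCH
  Judy White: 71000
  Judy Smith: 134000 MATCH
  Carol Wilson: 82000

Count: 2

2


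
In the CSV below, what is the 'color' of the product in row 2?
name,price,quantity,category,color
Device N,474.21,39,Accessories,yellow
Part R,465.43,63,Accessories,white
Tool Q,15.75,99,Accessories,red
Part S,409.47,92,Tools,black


Query: Row 2 ('Part R'), column 'color'
Value: white

white


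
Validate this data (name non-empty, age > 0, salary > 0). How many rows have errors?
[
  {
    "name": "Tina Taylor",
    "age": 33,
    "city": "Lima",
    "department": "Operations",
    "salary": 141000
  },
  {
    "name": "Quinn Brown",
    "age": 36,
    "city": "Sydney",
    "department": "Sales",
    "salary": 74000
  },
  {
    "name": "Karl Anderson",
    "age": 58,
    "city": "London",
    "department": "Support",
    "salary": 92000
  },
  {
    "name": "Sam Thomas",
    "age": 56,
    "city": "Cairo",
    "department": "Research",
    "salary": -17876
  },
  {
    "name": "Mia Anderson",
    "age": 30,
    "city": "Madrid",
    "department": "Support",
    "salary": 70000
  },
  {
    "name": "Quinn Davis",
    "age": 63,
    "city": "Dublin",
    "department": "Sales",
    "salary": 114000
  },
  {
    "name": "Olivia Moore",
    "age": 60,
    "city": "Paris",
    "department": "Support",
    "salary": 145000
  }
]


Validating 7 records:
Rules: name non-empty, age > 0, salary > 0

  Row 1 (Tina Taylor): OK
  Row 2 (Quinn Brown): OK
  Row 3 (Karl Anderson): OK
  Row 4 (Sam Thomas): negative salary: -17876
  Row 5 (Mia Anderson): OK
  Row 6 (Quinn Davis): OK
  Row 7 (Olivia Moore): OK

Total errors: 1

1 errors


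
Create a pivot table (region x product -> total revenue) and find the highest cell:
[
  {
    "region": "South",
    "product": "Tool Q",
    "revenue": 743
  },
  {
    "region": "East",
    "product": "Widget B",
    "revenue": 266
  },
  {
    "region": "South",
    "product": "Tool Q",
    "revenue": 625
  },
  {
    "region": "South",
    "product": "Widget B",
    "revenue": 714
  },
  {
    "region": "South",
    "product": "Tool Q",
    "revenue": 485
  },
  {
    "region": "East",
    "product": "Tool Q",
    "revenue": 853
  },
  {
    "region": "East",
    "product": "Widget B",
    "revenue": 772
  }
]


Pivot: region (rows) x product (columns) -> total revenue

     Tool Q        Widget B    
East           853          1038  
South         1853           714  

Highest: South / Tool Q = $1853

South / Tool Q = $1853


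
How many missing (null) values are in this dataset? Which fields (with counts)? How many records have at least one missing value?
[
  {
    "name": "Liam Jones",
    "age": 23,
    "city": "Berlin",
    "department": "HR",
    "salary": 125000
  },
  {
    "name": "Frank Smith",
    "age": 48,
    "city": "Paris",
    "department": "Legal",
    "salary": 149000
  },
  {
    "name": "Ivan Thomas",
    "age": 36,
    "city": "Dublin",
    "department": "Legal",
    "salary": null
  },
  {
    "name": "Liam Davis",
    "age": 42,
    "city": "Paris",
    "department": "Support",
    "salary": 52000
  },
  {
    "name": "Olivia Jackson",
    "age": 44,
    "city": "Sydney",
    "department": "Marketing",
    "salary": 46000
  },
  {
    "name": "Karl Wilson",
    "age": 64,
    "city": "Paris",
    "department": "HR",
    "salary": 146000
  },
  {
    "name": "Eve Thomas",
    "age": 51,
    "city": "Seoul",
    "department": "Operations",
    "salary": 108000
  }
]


Checking for missing (null) values in 7 records:

  Liam Jones: complete
  Frank Smith: complete
  Ivan Thomas: salary
  Liam Davis: complete
  Olivia Jackson: complete
  Karl Wilson: complete
  Eve Thomas: complete

Per field:
  name: 0 missing
  age: 0 missing
  city: 0 missing
  department: 0 missing
  salary: 1 missing

Total missing values: 1
Records with any missing: 1

1 missing values (salary: 1); 1 incomplete records


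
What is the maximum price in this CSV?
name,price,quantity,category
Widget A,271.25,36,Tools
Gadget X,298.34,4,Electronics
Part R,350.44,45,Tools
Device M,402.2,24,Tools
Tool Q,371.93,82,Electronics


Computing maximum price:
Values: [271.25, 298.34, 350.44, 402.2, 371.93]
Max = 402.2

402.2


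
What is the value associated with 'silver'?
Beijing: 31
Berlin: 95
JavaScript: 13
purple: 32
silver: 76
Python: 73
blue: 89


Looking up key 'silver'
Value: 76

76


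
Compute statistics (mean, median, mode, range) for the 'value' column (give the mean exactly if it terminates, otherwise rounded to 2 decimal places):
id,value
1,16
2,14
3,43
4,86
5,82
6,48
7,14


Data: [16, 14, 43, 86, 82, 48, 14]
Count: 7
Sum: 303
Mean: 303/7 ≈ 43.29 (rounded to 2 decimal places)
Sorted: [14, 14, 16, 43, 48, 82, 86]
Median: 43.0
Mode: 14 (2 times)
Range: 86 - 14 = 72
Min: 14, Max: 86

mean≈43.29, median=43.0, mode=14, range=72


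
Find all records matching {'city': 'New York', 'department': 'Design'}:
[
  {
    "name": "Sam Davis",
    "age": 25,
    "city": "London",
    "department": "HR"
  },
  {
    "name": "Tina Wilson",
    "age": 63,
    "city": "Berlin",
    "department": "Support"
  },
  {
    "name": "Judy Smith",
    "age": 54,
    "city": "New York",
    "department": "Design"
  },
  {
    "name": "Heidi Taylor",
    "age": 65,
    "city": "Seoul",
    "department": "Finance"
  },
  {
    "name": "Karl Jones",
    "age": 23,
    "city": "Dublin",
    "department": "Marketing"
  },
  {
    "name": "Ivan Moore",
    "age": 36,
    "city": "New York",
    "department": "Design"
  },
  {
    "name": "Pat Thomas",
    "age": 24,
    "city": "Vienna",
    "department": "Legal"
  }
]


Search criteria: {'city': 'New York', 'department': 'Design'}

Checking 7 records:
  Sam Davis: {city: London, department: HR}
  Tina Wilson: {city: Berlin, department: Support}
  Judy Smith: {city: New York, department: Design} <-- MATCH
  Heidi Taylor: {city: Seoul, department: Finance}
  Karl Jones: {city: Dublin, department: Marketing}
  Ivan Moore: {city: New York, department: Design} <-- MATCH
  Pat Thomas: {city: Vienna, department: Legal}

Matches: ["Judy Smith", "Ivan Moore"]

["Judy Smith", "Ivan Moore"]


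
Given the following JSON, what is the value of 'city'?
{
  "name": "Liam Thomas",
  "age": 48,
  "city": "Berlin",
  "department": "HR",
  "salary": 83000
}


Looking up field 'city'
Value: Berlin

Berlin


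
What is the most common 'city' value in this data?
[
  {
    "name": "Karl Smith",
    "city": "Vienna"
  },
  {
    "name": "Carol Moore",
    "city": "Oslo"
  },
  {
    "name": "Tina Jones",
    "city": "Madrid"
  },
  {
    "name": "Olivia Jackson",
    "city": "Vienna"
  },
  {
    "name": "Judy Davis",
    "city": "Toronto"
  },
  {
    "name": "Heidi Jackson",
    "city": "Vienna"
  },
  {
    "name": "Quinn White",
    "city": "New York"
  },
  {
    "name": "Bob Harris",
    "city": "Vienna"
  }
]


Counting 'city' values across 8 records:

  Vienna: 4 ####
  Oslo: 1 #
  Madrid: 1 #
  Toronto: 1 #
  New York: 1 #

Most common: Vienna (4 times)

Vienna (4 times)


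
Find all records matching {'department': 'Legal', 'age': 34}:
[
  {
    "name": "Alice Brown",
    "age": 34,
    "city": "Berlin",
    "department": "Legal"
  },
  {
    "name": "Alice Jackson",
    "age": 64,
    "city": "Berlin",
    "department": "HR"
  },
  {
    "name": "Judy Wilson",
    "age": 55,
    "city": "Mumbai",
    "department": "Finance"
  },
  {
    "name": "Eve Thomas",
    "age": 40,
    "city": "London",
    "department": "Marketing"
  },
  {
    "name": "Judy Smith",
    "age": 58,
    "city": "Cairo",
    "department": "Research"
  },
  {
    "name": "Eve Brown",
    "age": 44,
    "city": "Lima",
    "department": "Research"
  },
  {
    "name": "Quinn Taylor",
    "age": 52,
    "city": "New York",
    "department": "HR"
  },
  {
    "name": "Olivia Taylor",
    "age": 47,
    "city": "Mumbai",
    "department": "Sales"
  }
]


Search criteria: {'department': 'Legal', 'age': 34}

Checking 8 records:
  Alice Brown: {department: Legal, age: 34} <-- MATCH
  Alice Jackson: {department: HR, age: 64}
  Judy Wilson: {department: Finance, age: 55}
  Eve Thomas: {department: Marketing, age: 40}
  Judy Smith: {department: Research, age: 58}
  Eve Brown: {department: Research, age: 44}
  Quinn Taylor: {department: HR, age: 52}
  Olivia Taylor: {department: Sales, age: 47}

Matches: ["Alice Brown"]

["Alice Brown"]


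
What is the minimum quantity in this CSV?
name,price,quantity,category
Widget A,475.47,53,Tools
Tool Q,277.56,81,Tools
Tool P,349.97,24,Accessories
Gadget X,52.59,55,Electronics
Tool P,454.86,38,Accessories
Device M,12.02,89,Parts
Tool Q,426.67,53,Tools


Computing minimum quantity:
Values: [53, 81, 24, 55, 38, 89, 53]
Min = 24

24


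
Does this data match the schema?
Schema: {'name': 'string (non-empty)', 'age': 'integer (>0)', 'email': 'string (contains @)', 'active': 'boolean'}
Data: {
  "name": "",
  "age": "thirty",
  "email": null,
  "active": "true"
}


Validating each field against schema:
  name: FAIL ("" is an empty string)
  age: FAIL ("thirty" is not an integer)
  email: FAIL (null is not a string)
  active: FAIL ("true" is not a boolean)

Result: INVALID (4 errors: name, age, email, active)

INVALID (4 errors: name, age, email, active)


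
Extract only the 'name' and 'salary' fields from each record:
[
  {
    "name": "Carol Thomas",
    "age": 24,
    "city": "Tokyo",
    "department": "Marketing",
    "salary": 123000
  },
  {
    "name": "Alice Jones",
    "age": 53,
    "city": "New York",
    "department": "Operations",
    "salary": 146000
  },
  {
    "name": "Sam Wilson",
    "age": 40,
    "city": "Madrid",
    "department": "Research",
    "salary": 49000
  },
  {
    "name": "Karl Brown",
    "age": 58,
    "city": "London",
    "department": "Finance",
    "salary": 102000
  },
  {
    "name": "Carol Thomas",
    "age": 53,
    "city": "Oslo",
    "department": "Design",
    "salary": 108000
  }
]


Original: 5 records with fields: name, age, city, department, salary
Keep: ['name', 'salary']
Drop: ['age', 'city', 'department']
Result: 5 records, 2 fields each

[
  {
    "name": "Carol Thomas",
    "salary": 123000
  },
  {
    "name": "Alice Jones",
    "salary": 146000
  },
  {
    "name": "Sam Wilson",
    "salary": 49000
  },
  {
    "name": "Karl Brown",
    "salary": 102000
  },
  {
    "name": "Carol Thomas",
    "salary": 108000
  }
]


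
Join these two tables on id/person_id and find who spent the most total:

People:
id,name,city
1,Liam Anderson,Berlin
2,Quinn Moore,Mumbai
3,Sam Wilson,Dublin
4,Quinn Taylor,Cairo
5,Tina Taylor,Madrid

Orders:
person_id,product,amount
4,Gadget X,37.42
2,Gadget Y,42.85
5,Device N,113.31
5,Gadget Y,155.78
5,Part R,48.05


Join on: people.id = orders.person_id

Joined rows:
  Quinn Taylor (Cairo) bought Gadget X for $37.42
  Quinn Moore (Mumbai) bought Gadget Y for $42.85
  Tina Taylor (Madrid) bought Device N for $113.31
  Tina Taylor (Madrid) bought Gadget Y for $155.78
  Tina Taylor (Madrid) bought Part R for $48.05

Total per person:
  Tina Taylor: $317.14
  Quinn Moore: $42.85
  Quinn Taylor: $37.42

Top spender: Tina Taylor ($317.14)

Tina Taylor ($317.14)


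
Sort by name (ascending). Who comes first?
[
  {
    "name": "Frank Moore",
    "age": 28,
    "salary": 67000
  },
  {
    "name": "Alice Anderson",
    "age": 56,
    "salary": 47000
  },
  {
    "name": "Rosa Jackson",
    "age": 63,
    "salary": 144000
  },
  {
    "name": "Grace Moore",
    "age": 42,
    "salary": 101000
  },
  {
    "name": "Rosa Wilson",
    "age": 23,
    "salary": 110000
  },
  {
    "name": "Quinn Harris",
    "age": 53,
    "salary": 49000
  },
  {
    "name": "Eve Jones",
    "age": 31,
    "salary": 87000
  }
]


Sort by: name (ascending)

Sorted order:
  1. Alice Anderson (name = Alice Anderson)
  2. Eve Jones (name = Eve Jones)
  3. Frank Moore (name = Frank Moore)
  4. Grace Moore (name = Grace Moore)
  5. Quinn Harris (name = Quinn Harris)
  6. Rosa Jackson (name = Rosa Jackson)
  7. Rosa Wilson (name = Rosa Wilson)

First: Alice Anderson

Alice Anderson


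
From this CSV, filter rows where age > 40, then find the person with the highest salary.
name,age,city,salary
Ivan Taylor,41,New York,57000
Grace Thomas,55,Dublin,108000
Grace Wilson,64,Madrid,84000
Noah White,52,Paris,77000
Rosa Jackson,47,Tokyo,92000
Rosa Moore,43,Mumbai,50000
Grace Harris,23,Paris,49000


Filter: age > 40
Sort by: salary (descending)

Filtered records (6):
  Grace Thomas, age 55, salary $108000
  Rosa Jackson, age 47, salary $92000
  Grace Wilson, age 64, salary $84000
  Noah White, age 52, salary $77000
  Ivan Taylor, age 41, salary $57000
  Rosa Moore, age 43, salary $50000

Highest salary: Grace Thomas ($108000)

Grace Thomas


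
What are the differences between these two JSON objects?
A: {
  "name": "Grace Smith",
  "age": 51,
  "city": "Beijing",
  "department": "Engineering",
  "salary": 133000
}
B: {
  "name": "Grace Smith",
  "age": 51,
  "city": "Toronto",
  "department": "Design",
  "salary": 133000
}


Comparing each field (in key order):
  name: same
  age: same
  city: DIFFERENT
  department: DIFFERENT
  salary: same
Differences:
  city: Beijing -> Toronto
  department: Engineering -> Design

2 field(s) changed

2 changes: city, department


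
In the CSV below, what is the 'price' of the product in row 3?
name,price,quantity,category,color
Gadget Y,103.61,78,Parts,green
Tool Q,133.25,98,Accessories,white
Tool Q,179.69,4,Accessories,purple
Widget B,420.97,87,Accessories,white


Query: Row 3 ('Tool Q'), column 'price'
Value: 179.69

179.69


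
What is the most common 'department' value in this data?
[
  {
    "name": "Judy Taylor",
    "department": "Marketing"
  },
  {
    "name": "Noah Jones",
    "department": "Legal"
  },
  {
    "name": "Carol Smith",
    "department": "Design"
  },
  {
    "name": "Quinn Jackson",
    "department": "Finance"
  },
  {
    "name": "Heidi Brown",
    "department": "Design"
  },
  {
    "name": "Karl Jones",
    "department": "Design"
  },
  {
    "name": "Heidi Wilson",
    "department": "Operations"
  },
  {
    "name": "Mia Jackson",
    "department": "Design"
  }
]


Counting 'department' values across 8 records:

  Design: 4 ####
  Marketing: 1 #
  Legal: 1 #
  Finance: 1 #
  Operations: 1 #

Most common: Design (4 times)

Design (4 times)


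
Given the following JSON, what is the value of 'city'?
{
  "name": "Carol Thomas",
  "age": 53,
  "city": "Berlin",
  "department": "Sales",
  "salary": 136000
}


Looking up field 'city'
Value: Berlin

Berlin


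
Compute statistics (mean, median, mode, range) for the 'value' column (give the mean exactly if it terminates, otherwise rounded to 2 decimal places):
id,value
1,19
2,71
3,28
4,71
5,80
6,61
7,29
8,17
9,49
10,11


Data: [19, 71, 28, 71, 80, 61, 29, 17, 49, 11]
Count: 10
Sum: 436
Mean: 436/10 = 43.6
Sorted: [11, 17, 19, 28, 29, 49, 61, 71, 71, 80]
Median: 39.0
Mode: 71 (2 times)
Range: 80 - 11 = 69
Min: 11, Max: 80

mean=43.6, median=39.0, mode=71, range=69


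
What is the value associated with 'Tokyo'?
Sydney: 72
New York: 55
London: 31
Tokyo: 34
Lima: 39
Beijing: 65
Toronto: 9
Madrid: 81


Looking up key 'Tokyo'
Value: 34

34
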